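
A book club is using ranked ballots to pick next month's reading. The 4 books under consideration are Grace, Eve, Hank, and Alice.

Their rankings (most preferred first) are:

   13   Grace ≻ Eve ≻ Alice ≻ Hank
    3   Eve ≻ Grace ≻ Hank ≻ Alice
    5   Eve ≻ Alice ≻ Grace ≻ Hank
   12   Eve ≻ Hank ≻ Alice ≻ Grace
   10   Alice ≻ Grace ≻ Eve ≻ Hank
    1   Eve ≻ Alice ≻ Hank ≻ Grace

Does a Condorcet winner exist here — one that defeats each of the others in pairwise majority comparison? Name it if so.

Head-to-head results (44 voters total):
Grace vs Eve: Grace wins 23–21.
Grace vs Hank: Grace wins 31–13.
Grace vs Alice: Alice wins 28–16.
Eve vs Hank: Eve wins 44–0.
Eve vs Alice: Eve wins 34–10.
Hank vs Alice: Alice wins 29–15.
No candidate beats all others: Grace beats Eve beats Alice beats Grace, a majority cycle.

No Condorcet winner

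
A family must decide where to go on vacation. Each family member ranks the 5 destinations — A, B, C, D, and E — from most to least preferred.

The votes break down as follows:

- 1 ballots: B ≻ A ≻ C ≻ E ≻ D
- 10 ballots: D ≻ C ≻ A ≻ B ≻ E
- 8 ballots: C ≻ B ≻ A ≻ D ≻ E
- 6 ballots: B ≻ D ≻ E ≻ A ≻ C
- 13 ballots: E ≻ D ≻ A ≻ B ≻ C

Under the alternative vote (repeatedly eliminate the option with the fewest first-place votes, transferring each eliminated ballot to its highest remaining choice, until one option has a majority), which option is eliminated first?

A

Round 1: E 13, D 10, C 8, B 7, A 0. A has the fewest and is eliminated.
Round 2: E 13, D 10, C 8, B 7. B has the fewest and is eliminated.
Round 3: D 16, E 13, C 9. C has the fewest and is eliminated.
Round 4: D 24, E 14. D has a majority.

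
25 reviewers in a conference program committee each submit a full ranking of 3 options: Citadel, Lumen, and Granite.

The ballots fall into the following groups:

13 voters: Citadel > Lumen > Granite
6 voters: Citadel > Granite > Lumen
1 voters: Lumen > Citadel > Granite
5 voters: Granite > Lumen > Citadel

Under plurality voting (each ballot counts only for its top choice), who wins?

Citadel

First-place vote totals:
  Citadel: 19
  Lumen: 1
  Granite: 5
Citadel has the most first-place votes.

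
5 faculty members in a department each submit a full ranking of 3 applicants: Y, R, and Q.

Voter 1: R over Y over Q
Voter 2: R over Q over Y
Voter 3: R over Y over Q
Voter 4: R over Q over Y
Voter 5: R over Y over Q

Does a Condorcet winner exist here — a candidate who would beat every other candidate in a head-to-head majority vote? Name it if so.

Head-to-head results (5 voters total):
Y vs R: R wins 5–0.
Y vs Q: Y wins 3–2.
R vs Q: R wins 5–0.
R beats each rival — Y (5–0), Q (5–0) — so R is the Condorcet winner.

R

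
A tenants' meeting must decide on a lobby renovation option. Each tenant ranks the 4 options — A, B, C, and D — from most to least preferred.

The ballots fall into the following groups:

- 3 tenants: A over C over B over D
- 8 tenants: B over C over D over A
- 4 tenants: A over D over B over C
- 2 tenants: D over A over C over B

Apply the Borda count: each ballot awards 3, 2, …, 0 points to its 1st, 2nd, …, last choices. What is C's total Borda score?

Borda scores:
  A: 3·3 + 8·0 + 4·3 + 2·2 = 25
  B: 3·1 + 8·3 + 4·1 + 2·0 = 31
  C: 3·2 + 8·2 + 4·0 + 2·1 = 24
  D: 3·0 + 8·1 + 4·2 + 2·3 = 22

24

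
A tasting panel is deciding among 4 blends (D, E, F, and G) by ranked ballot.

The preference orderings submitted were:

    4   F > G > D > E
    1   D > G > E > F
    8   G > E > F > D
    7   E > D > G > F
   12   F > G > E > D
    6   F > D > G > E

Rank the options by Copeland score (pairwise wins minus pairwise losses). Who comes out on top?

F

Pairwise results:
  D vs E: E wins 27–11.
  D vs F: F wins 30–8.
  D vs G: G wins 24–14.
  E vs F: F wins 22–16.
  E vs G: G wins 31–7.
  F vs G: F wins 22–16.
Copeland scores (wins − losses):
  D: 0 − 3 = -3
  E: 1 − 2 = -1
  F: 3 − 0 = 3
  G: 2 − 1 = 1
F has the best Copeland score.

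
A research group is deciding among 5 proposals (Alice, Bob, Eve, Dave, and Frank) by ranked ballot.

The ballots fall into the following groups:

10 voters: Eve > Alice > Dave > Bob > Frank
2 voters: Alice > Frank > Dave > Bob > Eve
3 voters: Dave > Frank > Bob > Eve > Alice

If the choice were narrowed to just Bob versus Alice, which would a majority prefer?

Ballots ranking Bob above Alice: 3.
Ballots ranking Alice above Bob: 10+2 = 12.
Alice wins the head-to-head, 12–3.

Alice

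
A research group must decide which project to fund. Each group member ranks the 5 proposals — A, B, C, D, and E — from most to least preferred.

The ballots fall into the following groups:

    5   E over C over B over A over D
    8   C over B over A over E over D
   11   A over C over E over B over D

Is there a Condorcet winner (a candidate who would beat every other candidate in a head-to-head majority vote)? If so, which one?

C

Head-to-head results (24 voters total):
A vs B: B wins 13–11.
A vs C: C wins 13–11.
A vs D: A wins 24–0.
A vs E: A wins 19–5.
B vs C: C wins 24–0.
B vs D: B wins 24–0.
B vs E: E wins 16–8.
C vs D: C wins 24–0.
C vs E: C wins 19–5.
D vs E: E wins 24–0.
C beats each rival — A (13–11), B (24–0), D (24–0), E (19–5) — so C is the Condorcet winner.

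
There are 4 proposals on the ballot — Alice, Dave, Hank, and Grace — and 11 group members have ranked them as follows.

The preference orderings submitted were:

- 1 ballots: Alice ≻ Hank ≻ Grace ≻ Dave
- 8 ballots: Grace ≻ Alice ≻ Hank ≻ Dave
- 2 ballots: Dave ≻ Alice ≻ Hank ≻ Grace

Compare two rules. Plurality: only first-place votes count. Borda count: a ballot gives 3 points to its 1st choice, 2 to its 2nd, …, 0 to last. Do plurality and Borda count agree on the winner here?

Yes

Plurality first-place counts: Alice 1, Dave 2, Hank 0, Grace 8 → Grace.
Borda totals: Alice 23, Dave 6, Hank 12, Grace 25 → Grace.
The two rules agree on Grace.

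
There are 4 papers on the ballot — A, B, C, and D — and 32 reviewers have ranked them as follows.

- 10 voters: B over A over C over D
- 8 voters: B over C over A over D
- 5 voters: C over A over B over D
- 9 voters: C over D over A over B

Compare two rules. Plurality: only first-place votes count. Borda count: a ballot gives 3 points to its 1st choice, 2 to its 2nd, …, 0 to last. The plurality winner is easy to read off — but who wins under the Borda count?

C

Plurality first-place counts: A 0, B 18, C 14, D 0 → B.
Borda totals: A 47, B 59, C 68, D 18 → C.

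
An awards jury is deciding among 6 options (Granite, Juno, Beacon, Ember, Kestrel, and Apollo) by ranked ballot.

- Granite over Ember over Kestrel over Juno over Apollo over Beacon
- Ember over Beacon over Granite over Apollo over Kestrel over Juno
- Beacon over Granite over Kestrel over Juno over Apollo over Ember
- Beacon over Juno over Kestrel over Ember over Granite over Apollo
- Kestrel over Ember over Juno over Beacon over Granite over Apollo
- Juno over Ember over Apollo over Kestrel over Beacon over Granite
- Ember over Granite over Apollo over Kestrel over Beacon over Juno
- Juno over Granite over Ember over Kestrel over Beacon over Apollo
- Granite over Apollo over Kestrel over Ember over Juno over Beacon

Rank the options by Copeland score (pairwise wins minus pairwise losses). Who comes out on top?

Pairwise results:
  Granite vs Juno: Granite wins 5–4.
  Granite vs Beacon: Beacon wins 5–4.
  Granite vs Ember: Ember wins 5–4.
  Granite vs Kestrel: Granite wins 6–3.
  Granite vs Apollo: Granite wins 8–1.
  Juno vs Beacon: Juno wins 5–4.
  Juno vs Ember: Ember wins 5–4.
  Juno vs Kestrel: Kestrel wins 6–3.
  Juno vs Apollo: Juno wins 6–3.
  Beacon vs Ember: Ember wins 7–2.
  Beacon vs Kestrel: Kestrel wins 6–3.
  Beacon vs Apollo: Beacon wins 5–4.
  Ember vs Kestrel: Ember wins 5–4.
  Ember vs Apollo: Ember wins 7–2.
  Kestrel vs Apollo: Kestrel wins 5–4.
Copeland scores (wins − losses):
  Granite: 3 − 2 = 1
  Juno: 2 − 3 = -1
  Beacon: 2 − 3 = -1
  Ember: 5 − 0 = 5
  Kestrel: 3 − 2 = 1
  Apollo: 0 − 5 = -5
Ember has the best Copeland score.

Ember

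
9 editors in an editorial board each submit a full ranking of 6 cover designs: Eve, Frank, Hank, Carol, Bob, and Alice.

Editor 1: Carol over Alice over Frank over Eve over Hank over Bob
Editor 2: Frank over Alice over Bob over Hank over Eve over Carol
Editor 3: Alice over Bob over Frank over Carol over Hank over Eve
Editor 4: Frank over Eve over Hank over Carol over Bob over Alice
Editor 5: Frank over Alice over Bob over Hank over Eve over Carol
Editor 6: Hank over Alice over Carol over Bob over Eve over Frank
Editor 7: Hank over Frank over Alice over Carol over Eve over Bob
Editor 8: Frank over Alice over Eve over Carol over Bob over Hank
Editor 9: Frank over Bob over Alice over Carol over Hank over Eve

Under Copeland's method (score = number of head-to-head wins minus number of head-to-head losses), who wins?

Pairwise results:
  Eve vs Frank: Frank wins 8–1.
  Eve vs Hank: Hank wins 6–3.
  Eve vs Carol: Carol wins 5–4.
  Eve vs Bob: Bob wins 5–4.
  Eve vs Alice: Alice wins 8–1.
  Frank vs Hank: Frank wins 7–2.
  Frank vs Carol: Frank wins 7–2.
  Frank vs Bob: Frank wins 7–2.
  Frank vs Alice: Frank wins 6–3.
  Hank vs Carol: Hank wins 5–4.
  Hank vs Bob: Bob wins 5–4.
  Hank vs Alice: Alice wins 6–3.
  Carol vs Bob: Carol wins 5–4.
  Carol vs Alice: Alice wins 7–2.
  Bob vs Alice: Alice wins 7–2.
Copeland scores (wins − losses):
  Eve: 0 − 5 = -5
  Frank: 5 − 0 = 5
  Hank: 2 − 3 = -1
  Carol: 2 − 3 = -1
  Bob: 2 − 3 = -1
  Alice: 4 − 1 = 3
Frank has the best Copeland score.

Frank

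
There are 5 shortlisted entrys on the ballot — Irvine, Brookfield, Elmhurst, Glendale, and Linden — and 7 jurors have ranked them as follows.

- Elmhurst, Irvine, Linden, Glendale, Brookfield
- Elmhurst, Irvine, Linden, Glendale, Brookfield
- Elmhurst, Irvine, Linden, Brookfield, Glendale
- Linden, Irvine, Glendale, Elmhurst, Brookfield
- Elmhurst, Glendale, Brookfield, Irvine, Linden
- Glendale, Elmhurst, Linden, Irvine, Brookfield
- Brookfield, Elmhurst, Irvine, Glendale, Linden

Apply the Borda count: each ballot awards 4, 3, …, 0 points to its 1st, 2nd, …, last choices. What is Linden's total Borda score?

12

Borda scores:
  Irvine: 3 + 3 + 3 + 3 + 1 + 1 + 2 = 16
  Brookfield: 0 + 0 + 1 + 0 + 2 + 0 + 4 = 7
  Elmhurst: 4 + 4 + 4 + 1 + 4 + 3 + 3 = 23
  Glendale: 1 + 1 + 0 + 2 + 3 + 4 + 1 = 12
  Linden: 2 + 2 + 2 + 4 + 0 + 2 + 0 = 12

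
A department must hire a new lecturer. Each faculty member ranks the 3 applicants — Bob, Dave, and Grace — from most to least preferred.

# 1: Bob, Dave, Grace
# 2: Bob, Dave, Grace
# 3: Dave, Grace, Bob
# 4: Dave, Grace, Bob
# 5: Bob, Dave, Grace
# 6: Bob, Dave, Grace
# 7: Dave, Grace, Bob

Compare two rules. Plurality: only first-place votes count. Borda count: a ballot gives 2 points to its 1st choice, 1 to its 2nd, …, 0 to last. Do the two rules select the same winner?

Plurality first-place counts: Bob 4, Dave 3, Grace 0 → Bob.
Borda totals: Bob 8, Dave 10, Grace 3 → Dave.
The two rules disagree: plurality picks Bob, Borda picks Dave.

No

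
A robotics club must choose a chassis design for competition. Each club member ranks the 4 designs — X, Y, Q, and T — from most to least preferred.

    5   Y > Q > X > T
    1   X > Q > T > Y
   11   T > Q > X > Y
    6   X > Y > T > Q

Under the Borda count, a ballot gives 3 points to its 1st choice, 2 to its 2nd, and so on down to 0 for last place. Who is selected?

Borda scores:
  X: 5·1 + 3 + 11·1 + 6·3 = 37
  Y: 5·3 + 0 + 11·0 + 6·2 = 27
  Q: 5·2 + 2 + 11·2 + 6·0 = 34
  T: 5·0 + 1 + 11·3 + 6·1 = 40
T has the highest total.

T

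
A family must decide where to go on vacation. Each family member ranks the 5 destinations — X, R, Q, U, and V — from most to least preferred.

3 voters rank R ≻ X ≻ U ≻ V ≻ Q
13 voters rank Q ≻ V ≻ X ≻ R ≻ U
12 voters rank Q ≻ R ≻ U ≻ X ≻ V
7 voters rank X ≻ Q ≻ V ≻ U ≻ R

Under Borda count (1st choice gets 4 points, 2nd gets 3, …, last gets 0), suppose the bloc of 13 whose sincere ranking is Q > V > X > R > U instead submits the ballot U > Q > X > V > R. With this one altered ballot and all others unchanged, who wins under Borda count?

Borda totals with the altered ballot: X 75, R 48, Q 108, U 89, V 30.
The winner is unchanged: still Q.

Q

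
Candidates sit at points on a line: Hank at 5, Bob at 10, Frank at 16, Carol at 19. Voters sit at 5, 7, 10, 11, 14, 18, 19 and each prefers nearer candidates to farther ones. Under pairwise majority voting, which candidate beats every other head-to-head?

Bob

With single-peaked preferences on a line, the Condorcet winner is the candidate closest to the median voter.
The median voter (position 11) is closest to Bob at 10.
Check: Bob vs Frank — voters closer to Bob: 4 of 7.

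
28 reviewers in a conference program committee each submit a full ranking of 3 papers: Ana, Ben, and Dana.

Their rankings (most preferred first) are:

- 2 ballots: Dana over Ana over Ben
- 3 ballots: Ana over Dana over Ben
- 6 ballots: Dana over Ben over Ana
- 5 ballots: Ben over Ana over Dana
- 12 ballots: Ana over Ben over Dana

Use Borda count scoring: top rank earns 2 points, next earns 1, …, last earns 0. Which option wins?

Borda scores:
  Ana: 2·1 + 3·2 + 6·0 + 5·1 + 12·2 = 37
  Ben: 2·0 + 3·0 + 6·1 + 5·2 + 12·1 = 28
  Dana: 2·2 + 3·1 + 6·2 + 5·0 + 12·0 = 19
Ana has the highest total.

Ana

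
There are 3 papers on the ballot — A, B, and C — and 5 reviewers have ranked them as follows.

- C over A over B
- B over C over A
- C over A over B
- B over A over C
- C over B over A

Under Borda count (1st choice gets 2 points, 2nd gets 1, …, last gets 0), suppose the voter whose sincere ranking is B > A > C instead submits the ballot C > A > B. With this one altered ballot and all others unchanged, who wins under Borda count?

C

Borda totals with the altered ballot: A 3, B 3, C 9.
The winner is unchanged: still C.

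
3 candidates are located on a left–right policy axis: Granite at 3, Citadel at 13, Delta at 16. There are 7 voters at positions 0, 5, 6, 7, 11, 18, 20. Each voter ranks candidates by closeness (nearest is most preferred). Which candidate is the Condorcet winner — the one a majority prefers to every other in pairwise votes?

With single-peaked preferences on a line, the Condorcet winner is the candidate closest to the median voter.
The median voter (position 7) is closest to Granite at 3.
Check: Granite vs Delta — voters closer to Granite: 4 of 7.

Granite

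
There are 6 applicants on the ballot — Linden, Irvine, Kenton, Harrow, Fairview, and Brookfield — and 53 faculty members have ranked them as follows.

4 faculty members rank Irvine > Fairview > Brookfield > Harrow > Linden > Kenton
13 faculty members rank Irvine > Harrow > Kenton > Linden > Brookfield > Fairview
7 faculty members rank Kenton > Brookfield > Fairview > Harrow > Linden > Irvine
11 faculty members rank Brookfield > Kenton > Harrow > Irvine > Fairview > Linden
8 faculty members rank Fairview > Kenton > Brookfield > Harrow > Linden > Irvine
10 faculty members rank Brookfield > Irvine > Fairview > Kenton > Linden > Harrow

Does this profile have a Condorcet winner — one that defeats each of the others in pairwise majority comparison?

Head-to-head results (53 voters total):
Linden vs Irvine: Irvine wins 38–15.
Linden vs Kenton: Kenton wins 49–4.
Linden vs Harrow: Harrow wins 43–10.
Linden vs Fairview: Fairview wins 40–13.
Linden vs Brookfield: Brookfield wins 40–13.
Irvine vs Kenton: Irvine wins 27–26.
Irvine vs Harrow: Irvine wins 27–26.
Irvine vs Fairview: Irvine wins 38–15.
Irvine vs Brookfield: Brookfield wins 36–17.
Kenton vs Harrow: Kenton wins 36–17.
Kenton vs Fairview: Kenton wins 31–22.
Kenton vs Brookfield: Kenton wins 28–25.
Harrow vs Fairview: Fairview wins 29–24.
Harrow vs Brookfield: Brookfield wins 40–13.
Fairview vs Brookfield: Brookfield wins 41–12.
No candidate beats all others: Irvine beats Kenton beats Brookfield beats Irvine, a majority cycle.

No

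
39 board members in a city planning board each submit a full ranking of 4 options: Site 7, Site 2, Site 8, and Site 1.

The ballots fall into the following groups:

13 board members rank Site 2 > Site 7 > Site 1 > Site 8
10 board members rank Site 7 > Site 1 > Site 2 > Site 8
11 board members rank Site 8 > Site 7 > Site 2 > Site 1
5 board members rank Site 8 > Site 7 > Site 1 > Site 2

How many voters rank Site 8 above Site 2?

16

Ballots ranking Site 8 above Site 2: 11+5 = 16.
Ballots ranking Site 2 above Site 8: 13+10 = 23.
So 16 of 39 voters prefer Site 8 to Site 2.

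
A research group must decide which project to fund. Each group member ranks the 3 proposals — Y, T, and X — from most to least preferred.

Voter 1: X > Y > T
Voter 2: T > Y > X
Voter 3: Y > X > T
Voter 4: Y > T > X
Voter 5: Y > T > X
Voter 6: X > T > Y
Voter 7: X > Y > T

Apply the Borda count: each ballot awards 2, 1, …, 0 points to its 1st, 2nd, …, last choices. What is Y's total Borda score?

9

Borda scores:
  Y: 1 + 1 + 2 + 2 + 2 + 0 + 1 = 9
  T: 0 + 2 + 0 + 1 + 1 + 1 + 0 = 5
  X: 2 + 0 + 1 + 0 + 0 + 2 + 2 = 7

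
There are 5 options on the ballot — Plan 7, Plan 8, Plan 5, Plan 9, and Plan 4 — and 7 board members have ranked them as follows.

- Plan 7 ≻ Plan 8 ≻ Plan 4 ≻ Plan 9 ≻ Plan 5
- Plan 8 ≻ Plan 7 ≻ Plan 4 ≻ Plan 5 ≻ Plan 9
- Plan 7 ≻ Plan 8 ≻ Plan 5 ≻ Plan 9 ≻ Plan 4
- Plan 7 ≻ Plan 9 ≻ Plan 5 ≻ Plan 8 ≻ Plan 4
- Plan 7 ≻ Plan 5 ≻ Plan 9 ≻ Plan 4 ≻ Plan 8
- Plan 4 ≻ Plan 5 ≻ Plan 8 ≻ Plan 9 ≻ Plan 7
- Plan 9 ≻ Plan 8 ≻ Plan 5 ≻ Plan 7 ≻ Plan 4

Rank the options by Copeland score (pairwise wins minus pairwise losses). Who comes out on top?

Pairwise results:
  Plan 7 vs Plan 8: Plan 7 wins 4–3.
  Plan 7 vs Plan 5: Plan 7 wins 5–2.
  Plan 7 vs Plan 9: Plan 7 wins 5–2.
  Plan 7 vs Plan 4: Plan 7 wins 6–1.
  Plan 8 vs Plan 5: Plan 8 wins 4–3.
  Plan 8 vs Plan 9: Plan 8 wins 4–3.
  Plan 8 vs Plan 4: Plan 8 wins 5–2.
  Plan 5 vs Plan 9: Plan 5 wins 4–3.
  Plan 5 vs Plan 4: Plan 5 wins 4–3.
  Plan 9 vs Plan 4: Plan 9 wins 4–3.
Copeland scores (wins − losses):
  Plan 7: 4 − 0 = 4
  Plan 8: 3 − 1 = 2
  Plan 5: 2 − 2 = 0
  Plan 9: 1 − 3 = -2
  Plan 4: 0 − 4 = -4
Plan 7 has the best Copeland score.

Plan 7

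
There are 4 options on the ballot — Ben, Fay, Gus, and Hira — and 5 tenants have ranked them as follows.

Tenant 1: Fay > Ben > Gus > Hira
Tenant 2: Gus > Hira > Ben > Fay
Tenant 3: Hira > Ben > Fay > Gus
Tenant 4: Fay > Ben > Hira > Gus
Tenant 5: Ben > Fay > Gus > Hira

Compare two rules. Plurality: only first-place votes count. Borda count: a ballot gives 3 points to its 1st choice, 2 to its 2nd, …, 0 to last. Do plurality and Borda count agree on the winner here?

No

Plurality first-place counts: Ben 1, Fay 2, Gus 1, Hira 1 → Fay.
Borda totals: Ben 10, Fay 9, Gus 5, Hira 6 → Ben.
The two rules disagree: plurality picks Fay, Borda picks Ben.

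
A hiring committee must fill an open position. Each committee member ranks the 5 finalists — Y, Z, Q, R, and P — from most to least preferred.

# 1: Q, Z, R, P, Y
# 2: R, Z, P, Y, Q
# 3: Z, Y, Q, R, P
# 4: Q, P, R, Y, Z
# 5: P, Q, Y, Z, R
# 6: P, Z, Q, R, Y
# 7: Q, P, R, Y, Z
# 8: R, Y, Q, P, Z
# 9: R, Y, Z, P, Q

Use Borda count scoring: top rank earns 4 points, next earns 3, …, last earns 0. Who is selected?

Borda scores:
  Y: 0 + 1 + 3 + 1 + 2 + 0 + 1 + 3 + 3 = 14
  Z: 3 + 3 + 4 + 0 + 1 + 3 + 0 + 0 + 2 = 16
  Q: 4 + 0 + 2 + 4 + 3 + 2 + 4 + 2 + 0 = 21
  R: 2 + 4 + 1 + 2 + 0 + 1 + 2 + 4 + 4 = 20
  P: 1 + 2 + 0 + 3 + 4 + 4 + 3 + 1 + 1 = 19
Q has the highest total.

Q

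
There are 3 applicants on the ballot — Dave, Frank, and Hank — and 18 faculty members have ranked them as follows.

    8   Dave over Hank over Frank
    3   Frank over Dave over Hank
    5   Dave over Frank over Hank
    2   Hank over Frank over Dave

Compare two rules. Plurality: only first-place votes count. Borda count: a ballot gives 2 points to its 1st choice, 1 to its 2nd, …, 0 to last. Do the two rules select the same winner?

Yes

Plurality first-place counts: Dave 13, Frank 3, Hank 2 → Dave.
Borda totals: Dave 29, Frank 13, Hank 12 → Dave.
The two rules agree on Dave.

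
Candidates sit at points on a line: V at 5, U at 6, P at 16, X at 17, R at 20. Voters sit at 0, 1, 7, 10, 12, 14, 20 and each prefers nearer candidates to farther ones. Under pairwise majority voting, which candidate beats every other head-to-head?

U

With single-peaked preferences on a line, the Condorcet winner is the candidate closest to the median voter.
The median voter (position 10) is closest to U at 6.
Check: U vs R — voters closer to U: 5 of 7.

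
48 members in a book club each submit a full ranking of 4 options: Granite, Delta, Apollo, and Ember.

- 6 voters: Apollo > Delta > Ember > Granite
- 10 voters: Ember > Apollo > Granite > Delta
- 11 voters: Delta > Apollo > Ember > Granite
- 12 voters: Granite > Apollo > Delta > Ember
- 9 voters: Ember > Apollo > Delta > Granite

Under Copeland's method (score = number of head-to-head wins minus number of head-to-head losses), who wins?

Pairwise results:
  Granite vs Delta: Delta wins 26–22.
  Granite vs Apollo: Apollo wins 36–12.
  Granite vs Ember: Ember wins 36–12.
  Delta vs Apollo: Apollo wins 37–11.
  Delta vs Ember: Delta wins 29–19.
  Apollo vs Ember: Apollo wins 29–19.
Copeland scores (wins − losses):
  Granite: 0 − 3 = -3
  Delta: 2 − 1 = 1
  Apollo: 3 − 0 = 3
  Ember: 1 − 2 = -1
Apollo has the best Copeland score.

Apollo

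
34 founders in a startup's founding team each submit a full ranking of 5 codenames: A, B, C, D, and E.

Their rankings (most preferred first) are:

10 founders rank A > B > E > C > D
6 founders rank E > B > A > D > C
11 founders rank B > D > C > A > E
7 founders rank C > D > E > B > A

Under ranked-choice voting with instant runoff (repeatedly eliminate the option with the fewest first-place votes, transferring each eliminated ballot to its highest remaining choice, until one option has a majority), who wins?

Round 1: B 11, A 10, C 7, E 6, D 0. D has the fewest and is eliminated.
Round 2: B 11, A 10, C 7, E 6. E has the fewest and is eliminated.
Round 3: B 17, A 10, C 7. C has the fewest and is eliminated.
Round 4: B 24, A 10. B has a majority.

B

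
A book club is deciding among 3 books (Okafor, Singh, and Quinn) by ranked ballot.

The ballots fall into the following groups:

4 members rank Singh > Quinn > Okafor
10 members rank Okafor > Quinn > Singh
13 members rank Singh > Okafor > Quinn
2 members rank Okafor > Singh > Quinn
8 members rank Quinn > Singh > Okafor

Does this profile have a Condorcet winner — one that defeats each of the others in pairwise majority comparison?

Head-to-head results (37 voters total):
Okafor vs Singh: Singh wins 25–12.
Okafor vs Quinn: Okafor wins 25–12.
Singh vs Quinn: Singh wins 19–18.
Singh beats each rival — Okafor (25–12), Quinn (19–18) — so Singh is the Condorcet winner.

Yes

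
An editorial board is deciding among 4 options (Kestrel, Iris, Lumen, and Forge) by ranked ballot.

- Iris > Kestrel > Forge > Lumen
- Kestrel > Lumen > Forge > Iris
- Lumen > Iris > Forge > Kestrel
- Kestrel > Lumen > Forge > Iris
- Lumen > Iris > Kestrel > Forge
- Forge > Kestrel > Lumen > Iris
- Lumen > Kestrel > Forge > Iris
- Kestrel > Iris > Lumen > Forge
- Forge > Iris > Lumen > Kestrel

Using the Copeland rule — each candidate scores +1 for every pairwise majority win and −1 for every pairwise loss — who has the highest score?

Kestrel

Pairwise results:
  Kestrel vs Iris: Kestrel wins 5–4.
  Kestrel vs Lumen: Kestrel wins 5–4.
  Kestrel vs Forge: Kestrel wins 6–3.
  Iris vs Lumen: Lumen wins 6–3.
  Iris vs Forge: Forge wins 5–4.
  Lumen vs Forge: Lumen wins 6–3.
Copeland scores (wins − losses):
  Kestrel: 3 − 0 = 3
  Iris: 0 − 3 = -3
  Lumen: 2 − 1 = 1
  Forge: 1 − 2 = -1
Kestrel has the best Copeland score.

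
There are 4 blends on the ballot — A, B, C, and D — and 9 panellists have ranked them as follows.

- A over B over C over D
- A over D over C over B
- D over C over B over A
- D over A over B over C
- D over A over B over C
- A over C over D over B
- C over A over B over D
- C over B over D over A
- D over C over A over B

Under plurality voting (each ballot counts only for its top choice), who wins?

First-place vote totals:
  A: 3
  B: 0
  C: 2
  D: 4
D has the most first-place votes.

D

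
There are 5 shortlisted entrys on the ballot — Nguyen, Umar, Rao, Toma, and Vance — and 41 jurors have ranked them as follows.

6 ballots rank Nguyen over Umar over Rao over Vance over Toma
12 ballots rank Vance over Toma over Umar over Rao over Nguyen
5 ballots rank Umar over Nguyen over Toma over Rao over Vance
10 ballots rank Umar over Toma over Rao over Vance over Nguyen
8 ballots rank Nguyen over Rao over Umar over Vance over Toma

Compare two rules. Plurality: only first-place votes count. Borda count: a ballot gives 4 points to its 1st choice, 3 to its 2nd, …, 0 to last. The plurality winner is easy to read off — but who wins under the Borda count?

Umar

Plurality first-place counts: Nguyen 14, Umar 15, Rao 0, Toma 0, Vance 12 → Umar.
Borda totals: Nguyen 71, Umar 118, Rao 73, Toma 76, Vance 72 → Umar.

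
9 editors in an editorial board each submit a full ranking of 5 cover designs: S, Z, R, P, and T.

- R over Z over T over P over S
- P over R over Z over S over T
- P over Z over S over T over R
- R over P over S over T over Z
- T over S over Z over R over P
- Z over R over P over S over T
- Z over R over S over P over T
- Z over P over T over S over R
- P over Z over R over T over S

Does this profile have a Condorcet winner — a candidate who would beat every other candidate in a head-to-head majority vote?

Yes

Head-to-head results (9 voters total):
S vs Z: Z wins 7–2.
S vs R: R wins 6–3.
S vs P: P wins 7–2.
S vs T: S wins 5–4.
Z vs R: Z wins 6–3.
Z vs P: Z wins 5–4.
Z vs T: Z wins 7–2.
R vs P: R wins 5–4.
R vs T: R wins 6–3.
P vs T: P wins 7–2.
Z beats each rival — S (7–2), R (6–3), P (5–4), T (7–2) — so Z is the Condorcet winner.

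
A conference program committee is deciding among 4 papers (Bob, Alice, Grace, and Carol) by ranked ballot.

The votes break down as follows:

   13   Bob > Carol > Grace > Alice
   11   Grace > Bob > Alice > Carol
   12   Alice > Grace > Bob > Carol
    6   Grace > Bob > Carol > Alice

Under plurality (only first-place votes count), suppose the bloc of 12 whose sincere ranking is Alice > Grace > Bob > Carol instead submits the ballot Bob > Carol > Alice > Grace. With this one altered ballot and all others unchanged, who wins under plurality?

First-place totals with the altered ballot: Bob 25, Alice 0, Grace 17, Carol 0.
The switch changes the winner from Grace to Bob.

Bob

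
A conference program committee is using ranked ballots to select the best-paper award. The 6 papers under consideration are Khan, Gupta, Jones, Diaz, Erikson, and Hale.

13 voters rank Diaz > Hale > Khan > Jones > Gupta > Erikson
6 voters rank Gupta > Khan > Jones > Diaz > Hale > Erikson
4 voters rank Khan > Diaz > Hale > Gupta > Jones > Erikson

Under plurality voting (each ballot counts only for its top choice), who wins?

Diaz

First-place vote totals:
  Khan: 4
  Gupta: 6
  Jones: 0
  Diaz: 13
  Erikson: 0
  Hale: 0
Diaz has the most first-place votes.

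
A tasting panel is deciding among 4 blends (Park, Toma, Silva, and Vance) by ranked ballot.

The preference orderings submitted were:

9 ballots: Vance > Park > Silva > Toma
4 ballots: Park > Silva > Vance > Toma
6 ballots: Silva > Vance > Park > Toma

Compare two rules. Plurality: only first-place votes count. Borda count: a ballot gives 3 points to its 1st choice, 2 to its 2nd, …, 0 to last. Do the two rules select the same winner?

Yes

Plurality first-place counts: Park 4, Toma 0, Silva 6, Vance 9 → Vance.
Borda totals: Park 36, Toma 0, Silva 35, Vance 43 → Vance.
The two rules agree on Vance.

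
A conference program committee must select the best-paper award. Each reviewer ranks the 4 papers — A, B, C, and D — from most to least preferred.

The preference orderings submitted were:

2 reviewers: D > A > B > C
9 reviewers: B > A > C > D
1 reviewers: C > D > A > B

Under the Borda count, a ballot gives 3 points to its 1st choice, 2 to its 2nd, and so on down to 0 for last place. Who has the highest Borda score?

Borda scores:
  A: 2·2 + 9·2 + 1 = 23
  B: 2·1 + 9·3 + 0 = 29
  C: 2·0 + 9·1 + 3 = 12
  D: 2·3 + 9·0 + 2 = 8
B has the highest total.

B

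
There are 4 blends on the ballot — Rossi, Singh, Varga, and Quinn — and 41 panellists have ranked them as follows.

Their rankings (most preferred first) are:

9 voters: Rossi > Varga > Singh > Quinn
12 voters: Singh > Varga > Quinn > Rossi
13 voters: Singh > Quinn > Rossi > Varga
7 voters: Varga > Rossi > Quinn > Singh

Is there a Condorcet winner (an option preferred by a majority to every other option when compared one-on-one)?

Yes

Head-to-head results (41 voters total):
Rossi vs Singh: Singh wins 25–16.
Rossi vs Varga: Rossi wins 22–19.
Rossi vs Quinn: Quinn wins 25–16.
Singh vs Varga: Singh wins 25–16.
Singh vs Quinn: Singh wins 34–7.
Varga vs Quinn: Varga wins 28–13.
Singh beats each rival — Rossi (25–16), Varga (25–16), Quinn (34–7) — so Singh is the Condorcet winner.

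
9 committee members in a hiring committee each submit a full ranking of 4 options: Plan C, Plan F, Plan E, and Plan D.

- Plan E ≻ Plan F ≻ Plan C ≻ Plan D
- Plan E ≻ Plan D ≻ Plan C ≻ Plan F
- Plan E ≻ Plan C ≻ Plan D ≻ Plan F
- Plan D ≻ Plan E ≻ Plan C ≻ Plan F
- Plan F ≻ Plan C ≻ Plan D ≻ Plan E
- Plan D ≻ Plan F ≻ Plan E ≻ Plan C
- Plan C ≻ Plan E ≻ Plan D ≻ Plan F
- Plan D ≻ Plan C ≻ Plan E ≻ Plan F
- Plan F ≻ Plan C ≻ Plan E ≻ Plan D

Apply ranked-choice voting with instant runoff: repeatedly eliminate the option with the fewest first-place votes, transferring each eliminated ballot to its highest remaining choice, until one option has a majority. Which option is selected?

Round 1: Plan E 3, Plan D 3, Plan F 2, Plan C 1. Plan C has the fewest and is eliminated.
Round 2: Plan E 4, Plan D 3, Plan F 2. Plan F has the fewest and is eliminated.
Round 3: Plan E 5, Plan D 4. Plan E has a majority.

Plan E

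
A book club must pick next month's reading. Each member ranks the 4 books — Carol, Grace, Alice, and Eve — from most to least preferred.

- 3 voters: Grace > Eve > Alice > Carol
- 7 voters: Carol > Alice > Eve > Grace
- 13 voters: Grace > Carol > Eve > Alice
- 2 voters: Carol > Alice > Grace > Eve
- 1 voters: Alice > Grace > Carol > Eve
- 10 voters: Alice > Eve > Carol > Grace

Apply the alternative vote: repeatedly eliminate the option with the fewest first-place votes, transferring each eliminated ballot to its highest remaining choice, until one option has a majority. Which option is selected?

Round 1: Grace 16, Alice 11, Carol 9, Eve 0. Eve has the fewest and is eliminated.
Round 2: Grace 16, Alice 11, Carol 9. Carol has the fewest and is eliminated.
Round 3: Alice 20, Grace 16. Alice has a majority.

Alice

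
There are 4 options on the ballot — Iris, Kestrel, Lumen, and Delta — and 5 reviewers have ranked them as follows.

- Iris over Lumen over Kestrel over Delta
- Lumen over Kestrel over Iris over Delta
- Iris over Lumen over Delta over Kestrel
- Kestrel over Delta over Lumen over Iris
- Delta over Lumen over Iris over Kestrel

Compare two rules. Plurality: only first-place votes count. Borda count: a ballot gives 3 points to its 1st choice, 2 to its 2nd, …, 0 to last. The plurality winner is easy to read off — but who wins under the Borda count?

Lumen

Plurality first-place counts: Iris 2, Kestrel 1, Lumen 1, Delta 1 → Iris.
Borda totals: Iris 8, Kestrel 6, Lumen 10, Delta 6 → Lumen.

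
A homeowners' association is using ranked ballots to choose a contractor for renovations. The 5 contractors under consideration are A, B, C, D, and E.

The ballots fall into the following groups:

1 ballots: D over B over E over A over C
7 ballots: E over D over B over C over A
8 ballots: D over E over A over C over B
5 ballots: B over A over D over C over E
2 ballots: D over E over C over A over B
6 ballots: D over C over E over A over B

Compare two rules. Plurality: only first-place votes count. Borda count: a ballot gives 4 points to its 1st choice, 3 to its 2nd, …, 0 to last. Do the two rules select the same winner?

Yes

Plurality first-place counts: A 0, B 5, C 0, D 17, E 7 → D.
Borda totals: A 40, B 37, C 42, D 99, E 72 → D.
The two rules agree on D.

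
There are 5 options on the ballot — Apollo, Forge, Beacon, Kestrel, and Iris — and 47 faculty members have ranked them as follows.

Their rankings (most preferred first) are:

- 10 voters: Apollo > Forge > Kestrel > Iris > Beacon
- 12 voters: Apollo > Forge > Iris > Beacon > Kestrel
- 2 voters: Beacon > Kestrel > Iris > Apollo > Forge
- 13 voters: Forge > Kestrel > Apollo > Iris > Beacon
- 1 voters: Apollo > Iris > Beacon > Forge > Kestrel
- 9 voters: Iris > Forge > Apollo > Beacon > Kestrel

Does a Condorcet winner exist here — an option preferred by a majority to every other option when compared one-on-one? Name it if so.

Apollo

Head-to-head results (47 voters total):
Apollo vs Forge: Apollo wins 25–22.
Apollo vs Beacon: Apollo wins 45–2.
Apollo vs Kestrel: Apollo wins 32–15.
Apollo vs Iris: Apollo wins 36–11.
Forge vs Beacon: Forge wins 44–3.
Forge vs Kestrel: Forge wins 45–2.
Forge vs Iris: Forge wins 35–12.
Beacon vs Kestrel: Beacon wins 24–23.
Beacon vs Iris: Iris wins 45–2.
Kestrel vs Iris: Kestrel wins 25–22.
Apollo beats each rival — Forge (25–22), Beacon (45–2), Kestrel (32–15), Iris (36–11) — so Apollo is the Condorcet winner.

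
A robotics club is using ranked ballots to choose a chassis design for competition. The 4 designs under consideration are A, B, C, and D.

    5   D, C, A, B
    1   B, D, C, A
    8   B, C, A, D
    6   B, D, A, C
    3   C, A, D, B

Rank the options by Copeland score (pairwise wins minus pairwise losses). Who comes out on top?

Pairwise results:
  A vs B: B wins 15–8.
  A vs C: C wins 17–6.
  A vs D: D wins 12–11.
  B vs C: B wins 15–8.
  B vs D: B wins 15–8.
  C vs D: D wins 12–11.
Copeland scores (wins − losses):
  A: 0 − 3 = -3
  B: 3 − 0 = 3
  C: 1 − 2 = -1
  D: 2 − 1 = 1
B has the best Copeland score.

B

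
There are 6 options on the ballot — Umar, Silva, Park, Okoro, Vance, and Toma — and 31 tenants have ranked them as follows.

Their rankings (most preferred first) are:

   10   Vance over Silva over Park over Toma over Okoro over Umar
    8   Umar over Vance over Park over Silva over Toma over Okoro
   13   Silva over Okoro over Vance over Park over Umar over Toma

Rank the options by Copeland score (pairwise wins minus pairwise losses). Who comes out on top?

Pairwise results:
  Umar vs Silva: Silva wins 23–8.
  Umar vs Park: Park wins 23–8.
  Umar vs Okoro: Okoro wins 23–8.
  Umar vs Vance: Vance wins 23–8.
  Umar vs Toma: Umar wins 21–10.
  Silva vs Park: Silva wins 23–8.
  Silva vs Okoro: Silva wins 31–0.
  Silva vs Vance: Vance wins 18–13.
  Silva vs Toma: Silva wins 31–0.
  Park vs Okoro: Park wins 18–13.
  Park vs Vance: Vance wins 31–0.
  Park vs Toma: Park wins 31–0.
  Okoro vs Vance: Vance wins 18–13.
  Okoro vs Toma: Toma wins 18–13.
  Vance vs Toma: Vance wins 31–0.
Copeland scores (wins − losses):
  Umar: 1 − 4 = -3
  Silva: 4 − 1 = 3
  Park: 3 − 2 = 1
  Okoro: 1 − 4 = -3
  Vance: 5 − 0 = 5
  Toma: 1 − 4 = -3
Vance has the best Copeland score.

Vance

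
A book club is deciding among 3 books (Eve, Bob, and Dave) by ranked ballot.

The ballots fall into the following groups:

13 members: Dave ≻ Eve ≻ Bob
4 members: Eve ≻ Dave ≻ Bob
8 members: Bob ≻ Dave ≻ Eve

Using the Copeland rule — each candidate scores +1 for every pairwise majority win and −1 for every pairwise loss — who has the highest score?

Dave

Pairwise results:
  Eve vs Bob: Eve wins 17–8.
  Eve vs Dave: Dave wins 21–4.
  Bob vs Dave: Dave wins 17–8.
Copeland scores (wins − losses):
  Eve: 1 − 1 = 0
  Bob: 0 − 2 = -2
  Dave: 2 − 0 = 2
Dave has the best Copeland score.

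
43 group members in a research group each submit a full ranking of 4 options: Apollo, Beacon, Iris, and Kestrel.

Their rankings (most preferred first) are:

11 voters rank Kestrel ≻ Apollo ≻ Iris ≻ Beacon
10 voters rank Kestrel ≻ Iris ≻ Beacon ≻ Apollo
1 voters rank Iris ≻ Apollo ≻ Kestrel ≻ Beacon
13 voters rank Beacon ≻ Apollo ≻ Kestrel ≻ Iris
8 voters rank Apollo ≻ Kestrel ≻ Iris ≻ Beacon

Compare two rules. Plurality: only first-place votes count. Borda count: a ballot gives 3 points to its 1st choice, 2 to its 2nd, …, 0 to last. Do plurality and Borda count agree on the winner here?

Plurality first-place counts: Apollo 8, Beacon 13, Iris 1, Kestrel 21 → Kestrel.
Borda totals: Apollo 74, Beacon 49, Iris 42, Kestrel 93 → Kestrel.
The two rules agree on Kestrel.

Yes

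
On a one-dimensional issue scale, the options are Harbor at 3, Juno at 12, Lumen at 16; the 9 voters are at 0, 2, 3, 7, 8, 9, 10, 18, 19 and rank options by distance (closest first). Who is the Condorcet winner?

With single-peaked preferences on a line, the Condorcet winner is the candidate closest to the median voter.
The median voter (position 8) is closest to Juno at 12.
Check: Juno vs Lumen — voters closer to Juno: 7 of 9.

Juno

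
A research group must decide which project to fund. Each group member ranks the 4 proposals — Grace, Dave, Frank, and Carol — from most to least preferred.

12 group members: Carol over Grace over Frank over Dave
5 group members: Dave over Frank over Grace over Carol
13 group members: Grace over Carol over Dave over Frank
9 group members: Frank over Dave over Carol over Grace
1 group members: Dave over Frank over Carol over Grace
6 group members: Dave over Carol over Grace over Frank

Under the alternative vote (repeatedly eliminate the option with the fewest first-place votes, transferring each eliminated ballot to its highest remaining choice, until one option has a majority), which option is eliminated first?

Frank

Round 1: Grace 13, Dave 12, Carol 12, Frank 9. Frank has the fewest and is eliminated.
Round 2: Dave 21, Grace 13, Carol 12. Carol has the fewest and is eliminated.
Round 3: Grace 25, Dave 21. Grace has a majority.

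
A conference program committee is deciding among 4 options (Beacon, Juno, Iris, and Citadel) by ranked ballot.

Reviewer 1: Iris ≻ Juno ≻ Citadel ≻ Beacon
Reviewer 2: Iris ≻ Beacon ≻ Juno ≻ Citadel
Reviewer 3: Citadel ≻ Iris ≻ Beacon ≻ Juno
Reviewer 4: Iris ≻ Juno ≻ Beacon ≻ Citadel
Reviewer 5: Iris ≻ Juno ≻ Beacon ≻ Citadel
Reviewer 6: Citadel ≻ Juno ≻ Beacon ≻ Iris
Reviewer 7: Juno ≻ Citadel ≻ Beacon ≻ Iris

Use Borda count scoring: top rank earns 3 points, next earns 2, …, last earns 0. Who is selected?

Borda scores:
  Beacon: 0 + 2 + 1 + 1 + 1 + 1 + 1 = 7
  Juno: 2 + 1 + 0 + 2 + 2 + 2 + 3 = 12
  Iris: 3 + 3 + 2 + 3 + 3 + 0 + 0 = 14
  Citadel: 1 + 0 + 3 + 0 + 0 + 3 + 2 = 9
Iris has the highest total.

Iris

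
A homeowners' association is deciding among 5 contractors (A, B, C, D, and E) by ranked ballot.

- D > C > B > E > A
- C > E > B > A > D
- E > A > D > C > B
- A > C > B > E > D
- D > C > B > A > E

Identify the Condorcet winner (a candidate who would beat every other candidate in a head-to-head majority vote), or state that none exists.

There is no Condorcet winner

Head-to-head results (5 voters total):
A vs B: B wins 3–2.
A vs C: C wins 3–2.
A vs D: A wins 3–2.
A vs E: E wins 3–2.
B vs C: C wins 5–0.
B vs D: D wins 3–2.
B vs E: B wins 3–2.
C vs D: D wins 3–2.
C vs E: C wins 4–1.
D vs E: E wins 3–2.
No candidate beats all others: A beats D beats B beats A, a majority cycle.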